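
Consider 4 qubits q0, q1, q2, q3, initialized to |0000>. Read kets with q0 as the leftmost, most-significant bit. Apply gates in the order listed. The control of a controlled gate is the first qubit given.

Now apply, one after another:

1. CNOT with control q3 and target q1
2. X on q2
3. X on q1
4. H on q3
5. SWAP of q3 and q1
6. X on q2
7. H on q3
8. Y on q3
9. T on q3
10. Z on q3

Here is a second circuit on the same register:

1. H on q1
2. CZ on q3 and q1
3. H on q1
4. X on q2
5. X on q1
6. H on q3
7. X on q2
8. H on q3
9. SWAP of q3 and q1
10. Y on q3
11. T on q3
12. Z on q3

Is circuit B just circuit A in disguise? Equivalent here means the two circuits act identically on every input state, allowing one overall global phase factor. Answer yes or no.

No — the two circuits implement different unitaries, even allowing a global phase.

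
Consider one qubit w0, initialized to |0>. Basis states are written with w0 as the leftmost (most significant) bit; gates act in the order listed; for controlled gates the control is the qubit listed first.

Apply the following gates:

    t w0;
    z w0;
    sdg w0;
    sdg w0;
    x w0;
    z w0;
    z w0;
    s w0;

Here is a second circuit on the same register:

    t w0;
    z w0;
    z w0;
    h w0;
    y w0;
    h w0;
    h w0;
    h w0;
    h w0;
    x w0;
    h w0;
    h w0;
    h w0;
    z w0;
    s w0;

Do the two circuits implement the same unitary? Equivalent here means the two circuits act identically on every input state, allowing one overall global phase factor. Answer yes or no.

No, they are not equivalent — no single phase factor reconciles the two unitaries.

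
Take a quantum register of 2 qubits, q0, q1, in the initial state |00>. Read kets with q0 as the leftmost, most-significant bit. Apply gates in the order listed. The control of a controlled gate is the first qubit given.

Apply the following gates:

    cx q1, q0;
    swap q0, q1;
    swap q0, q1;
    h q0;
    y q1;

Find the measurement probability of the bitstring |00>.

The probability of measuring |00> is 0. Key observation: gates 2-3 undo each other exactly, leaving only the rest of the circuit to track.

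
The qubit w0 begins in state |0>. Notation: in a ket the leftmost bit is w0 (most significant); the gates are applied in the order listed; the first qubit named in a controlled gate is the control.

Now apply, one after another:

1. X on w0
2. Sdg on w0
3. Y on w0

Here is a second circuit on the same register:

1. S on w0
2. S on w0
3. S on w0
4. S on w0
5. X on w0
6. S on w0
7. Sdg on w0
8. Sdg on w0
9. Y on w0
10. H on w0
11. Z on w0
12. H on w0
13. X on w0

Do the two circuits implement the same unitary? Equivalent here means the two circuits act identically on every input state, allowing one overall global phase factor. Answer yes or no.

Yes — the two circuits implement the same unitary up to a global phase.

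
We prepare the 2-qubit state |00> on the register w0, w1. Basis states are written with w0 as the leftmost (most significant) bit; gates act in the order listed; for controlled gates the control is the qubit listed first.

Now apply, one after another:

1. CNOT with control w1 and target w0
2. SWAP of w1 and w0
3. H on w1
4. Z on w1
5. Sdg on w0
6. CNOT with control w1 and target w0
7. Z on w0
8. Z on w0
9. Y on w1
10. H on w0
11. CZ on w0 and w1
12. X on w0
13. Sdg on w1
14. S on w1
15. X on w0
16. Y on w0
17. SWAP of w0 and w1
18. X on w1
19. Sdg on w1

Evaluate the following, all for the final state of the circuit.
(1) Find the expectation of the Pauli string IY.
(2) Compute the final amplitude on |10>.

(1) In the final state, IY has expectation -1.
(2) |10> carries amplitude -1/2 in the final state.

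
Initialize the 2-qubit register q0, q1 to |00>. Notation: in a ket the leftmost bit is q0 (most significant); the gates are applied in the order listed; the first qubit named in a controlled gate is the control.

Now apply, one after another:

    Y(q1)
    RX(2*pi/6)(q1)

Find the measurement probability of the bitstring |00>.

A full measurement returns |00> with probability 1/4.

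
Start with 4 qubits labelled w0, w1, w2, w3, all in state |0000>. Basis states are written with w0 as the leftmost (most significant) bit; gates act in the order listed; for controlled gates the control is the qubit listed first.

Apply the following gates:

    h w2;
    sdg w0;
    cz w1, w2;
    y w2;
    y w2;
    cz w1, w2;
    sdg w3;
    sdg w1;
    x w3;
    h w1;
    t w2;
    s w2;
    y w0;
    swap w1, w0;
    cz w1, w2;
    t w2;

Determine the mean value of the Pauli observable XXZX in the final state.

The observable XXZX averages to 0. Key observation: steps 3-6 multiply out to the identity, so the circuit reduces to the remaining gates.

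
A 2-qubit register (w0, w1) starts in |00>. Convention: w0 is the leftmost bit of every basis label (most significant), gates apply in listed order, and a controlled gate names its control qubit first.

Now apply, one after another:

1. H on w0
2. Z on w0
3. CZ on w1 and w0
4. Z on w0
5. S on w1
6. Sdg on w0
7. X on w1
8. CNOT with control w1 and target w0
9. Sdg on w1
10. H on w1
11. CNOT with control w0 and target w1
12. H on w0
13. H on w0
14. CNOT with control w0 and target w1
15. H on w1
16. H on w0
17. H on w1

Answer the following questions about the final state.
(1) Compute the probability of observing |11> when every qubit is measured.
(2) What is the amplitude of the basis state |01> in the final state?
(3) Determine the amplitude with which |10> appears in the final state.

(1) The probability of measuring |11> is 1/4.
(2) The final state's coefficient on |01> equals sqrt(2)*(1 + I)/4.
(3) The final state's coefficient on |10> equals sqrt(2)*(-1 + I)/4.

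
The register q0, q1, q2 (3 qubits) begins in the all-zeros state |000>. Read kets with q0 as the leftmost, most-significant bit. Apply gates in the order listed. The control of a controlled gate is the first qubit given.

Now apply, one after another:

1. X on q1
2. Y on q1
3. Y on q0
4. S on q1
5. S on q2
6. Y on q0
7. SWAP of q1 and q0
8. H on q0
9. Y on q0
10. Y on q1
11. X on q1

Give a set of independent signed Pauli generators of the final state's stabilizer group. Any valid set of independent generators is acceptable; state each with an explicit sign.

One valid set of independent stabilizer generators is -XII, +IZI, +IIZ (any independent generating set of the same group is equally correct).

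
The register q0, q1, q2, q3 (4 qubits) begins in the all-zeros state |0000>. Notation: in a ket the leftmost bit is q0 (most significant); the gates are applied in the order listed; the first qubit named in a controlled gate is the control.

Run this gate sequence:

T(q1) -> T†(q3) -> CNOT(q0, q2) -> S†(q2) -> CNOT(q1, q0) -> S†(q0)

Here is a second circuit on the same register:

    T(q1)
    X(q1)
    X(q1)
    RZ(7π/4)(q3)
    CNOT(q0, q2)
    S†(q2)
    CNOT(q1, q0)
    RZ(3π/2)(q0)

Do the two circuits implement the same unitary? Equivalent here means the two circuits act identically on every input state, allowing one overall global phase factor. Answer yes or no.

Yes — the two circuits implement the same unitary up to a global phase.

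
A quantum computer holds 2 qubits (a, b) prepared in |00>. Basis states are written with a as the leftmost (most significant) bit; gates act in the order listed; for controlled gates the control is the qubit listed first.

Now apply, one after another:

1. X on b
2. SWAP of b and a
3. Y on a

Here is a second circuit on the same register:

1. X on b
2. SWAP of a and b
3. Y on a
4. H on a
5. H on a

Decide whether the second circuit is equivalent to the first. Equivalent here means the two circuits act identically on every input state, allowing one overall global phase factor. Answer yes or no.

Yes, they are equivalent — the unitaries differ by at most a global phase.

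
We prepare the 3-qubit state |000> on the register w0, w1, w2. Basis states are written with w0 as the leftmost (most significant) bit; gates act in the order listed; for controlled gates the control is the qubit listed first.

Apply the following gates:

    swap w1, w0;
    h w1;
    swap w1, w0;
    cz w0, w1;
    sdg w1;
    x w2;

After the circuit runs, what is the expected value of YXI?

The expectation value of YXI is 0.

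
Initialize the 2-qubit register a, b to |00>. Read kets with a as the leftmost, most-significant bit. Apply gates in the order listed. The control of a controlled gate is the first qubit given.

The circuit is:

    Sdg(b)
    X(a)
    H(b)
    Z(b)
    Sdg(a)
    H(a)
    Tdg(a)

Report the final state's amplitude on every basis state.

After the circuit, the state carries amplitude -I/2 on |00>, I/2 on |01>, exp(I*pi/4)/2 on |10>, -exp(I*pi/4)/2 on |11>.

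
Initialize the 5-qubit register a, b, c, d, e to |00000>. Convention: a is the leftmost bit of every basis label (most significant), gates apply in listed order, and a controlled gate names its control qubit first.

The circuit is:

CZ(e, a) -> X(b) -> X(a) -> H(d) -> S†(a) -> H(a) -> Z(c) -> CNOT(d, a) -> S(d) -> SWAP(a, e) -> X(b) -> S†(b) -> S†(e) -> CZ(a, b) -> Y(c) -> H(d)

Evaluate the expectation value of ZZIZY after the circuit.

The expectation value of ZZIZY is 0.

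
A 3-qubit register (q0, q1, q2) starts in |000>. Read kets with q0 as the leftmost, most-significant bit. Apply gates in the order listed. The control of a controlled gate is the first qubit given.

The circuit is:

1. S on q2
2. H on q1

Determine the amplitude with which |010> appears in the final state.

|010> carries amplitude sqrt(2)/2 in the final state.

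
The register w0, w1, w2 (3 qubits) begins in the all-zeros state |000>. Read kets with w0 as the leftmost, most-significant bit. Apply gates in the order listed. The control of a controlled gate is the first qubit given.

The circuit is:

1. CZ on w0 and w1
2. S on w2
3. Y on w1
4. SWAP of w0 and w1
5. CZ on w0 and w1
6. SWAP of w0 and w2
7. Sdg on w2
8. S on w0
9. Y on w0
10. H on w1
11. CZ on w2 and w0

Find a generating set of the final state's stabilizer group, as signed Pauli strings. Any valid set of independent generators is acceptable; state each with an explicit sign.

The final state is stabilized by the group generated by +IXI, -ZII, -IIZ; other independent generating sets are equally valid.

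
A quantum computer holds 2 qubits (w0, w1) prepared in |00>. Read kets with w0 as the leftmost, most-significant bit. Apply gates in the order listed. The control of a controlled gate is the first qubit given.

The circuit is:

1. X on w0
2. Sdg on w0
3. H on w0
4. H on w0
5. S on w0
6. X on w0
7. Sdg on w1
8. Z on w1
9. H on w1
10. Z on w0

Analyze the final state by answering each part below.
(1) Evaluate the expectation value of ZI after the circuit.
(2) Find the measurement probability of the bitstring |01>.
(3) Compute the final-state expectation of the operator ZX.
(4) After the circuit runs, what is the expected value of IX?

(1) The observable ZI averages to 1. Key observation: the block from step 1 through step 6 cancels to the identity and can be dropped.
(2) Outcome |01> occurs with probability 1/2.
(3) The expectation value of ZX is 1.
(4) In the final state, IX has expectation 1.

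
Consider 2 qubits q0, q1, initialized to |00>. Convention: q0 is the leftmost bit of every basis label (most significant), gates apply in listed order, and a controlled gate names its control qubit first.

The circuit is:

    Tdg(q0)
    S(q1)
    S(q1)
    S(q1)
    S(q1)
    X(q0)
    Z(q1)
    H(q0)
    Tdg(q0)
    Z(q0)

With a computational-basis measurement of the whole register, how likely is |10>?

Outcome |10> occurs with probability 1/2. Key observation: gates 2-5 undo each other exactly, leaving only the rest of the circuit to track.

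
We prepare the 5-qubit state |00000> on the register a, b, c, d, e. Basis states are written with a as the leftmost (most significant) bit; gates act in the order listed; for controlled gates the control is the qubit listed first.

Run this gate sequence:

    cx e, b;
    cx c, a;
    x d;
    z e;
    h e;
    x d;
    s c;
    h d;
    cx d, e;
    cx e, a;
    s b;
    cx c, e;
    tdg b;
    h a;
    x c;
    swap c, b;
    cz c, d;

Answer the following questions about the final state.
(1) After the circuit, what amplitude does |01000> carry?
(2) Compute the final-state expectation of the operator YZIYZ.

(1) The amplitude on |01000> is sqrt(2)/4.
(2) In the final state, YZIYZ has expectation 0.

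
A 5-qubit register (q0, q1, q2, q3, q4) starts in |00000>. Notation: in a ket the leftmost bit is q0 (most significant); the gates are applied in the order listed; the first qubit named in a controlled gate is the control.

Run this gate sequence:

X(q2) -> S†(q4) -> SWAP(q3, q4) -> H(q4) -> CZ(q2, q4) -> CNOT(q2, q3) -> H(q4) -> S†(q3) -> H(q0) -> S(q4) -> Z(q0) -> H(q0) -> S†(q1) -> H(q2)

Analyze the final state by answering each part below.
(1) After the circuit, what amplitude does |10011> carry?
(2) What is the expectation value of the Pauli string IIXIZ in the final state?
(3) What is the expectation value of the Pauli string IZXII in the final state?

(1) The final state's coefficient on |10011> equals sqrt(2)/2.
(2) In the final state, IIXIZ has expectation 1.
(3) In the final state, IZXII has expectation -1.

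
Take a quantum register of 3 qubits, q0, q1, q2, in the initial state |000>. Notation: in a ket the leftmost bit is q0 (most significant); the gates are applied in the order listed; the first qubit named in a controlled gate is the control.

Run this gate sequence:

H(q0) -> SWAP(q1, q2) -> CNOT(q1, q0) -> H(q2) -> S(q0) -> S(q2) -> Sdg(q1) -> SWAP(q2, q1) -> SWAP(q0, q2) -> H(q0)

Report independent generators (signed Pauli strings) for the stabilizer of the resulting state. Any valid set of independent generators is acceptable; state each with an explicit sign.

One valid set of independent stabilizer generators is +XII, +IYI, +IIY (any independent generating set of the same group is equally correct).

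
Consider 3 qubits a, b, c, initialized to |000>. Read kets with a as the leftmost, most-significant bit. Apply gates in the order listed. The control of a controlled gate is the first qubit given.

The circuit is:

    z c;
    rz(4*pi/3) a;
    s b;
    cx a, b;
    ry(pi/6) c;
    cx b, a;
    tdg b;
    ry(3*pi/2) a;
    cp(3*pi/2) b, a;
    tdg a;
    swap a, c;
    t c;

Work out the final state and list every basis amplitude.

After the circuit, the state carries amplitude (1 + sqrt(3))*exp(I*pi/3)/4 on |000>, (-sqrt(3) - 1)*exp(I*pi/3)/4 on |001>, 0 on |010>, 0 on |011>, (-1 + sqrt(3))*exp(I*pi/3)/4 on |100>, (1 - sqrt(3))*exp(I*pi/3)/4 on |101>, 0 on |110>, 0 on |111>.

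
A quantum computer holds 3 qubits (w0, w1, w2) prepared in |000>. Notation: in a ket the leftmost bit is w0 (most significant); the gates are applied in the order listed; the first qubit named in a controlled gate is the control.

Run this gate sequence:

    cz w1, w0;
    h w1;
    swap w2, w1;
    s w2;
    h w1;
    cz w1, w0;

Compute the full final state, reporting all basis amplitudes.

The final amplitudes are 1/2 on |000>, I/2 on |001>, 1/2 on |010>, I/2 on |011>, 0 on |100>, 0 on |101>, 0 on |110>, 0 on |111>.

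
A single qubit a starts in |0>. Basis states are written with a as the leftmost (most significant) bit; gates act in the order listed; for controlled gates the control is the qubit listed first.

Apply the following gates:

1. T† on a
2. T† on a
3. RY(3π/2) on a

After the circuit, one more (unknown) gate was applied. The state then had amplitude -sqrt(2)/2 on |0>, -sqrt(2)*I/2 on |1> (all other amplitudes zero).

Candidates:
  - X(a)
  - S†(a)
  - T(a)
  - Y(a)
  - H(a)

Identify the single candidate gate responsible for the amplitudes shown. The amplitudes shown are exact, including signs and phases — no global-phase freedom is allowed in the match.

The unique candidate consistent with the amplitudes is S†(a).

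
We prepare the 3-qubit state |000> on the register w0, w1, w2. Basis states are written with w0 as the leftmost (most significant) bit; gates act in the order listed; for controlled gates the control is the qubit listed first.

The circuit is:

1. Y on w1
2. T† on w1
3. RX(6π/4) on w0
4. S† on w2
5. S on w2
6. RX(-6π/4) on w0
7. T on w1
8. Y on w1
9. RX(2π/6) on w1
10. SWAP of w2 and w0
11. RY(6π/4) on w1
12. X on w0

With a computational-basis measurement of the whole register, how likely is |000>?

The probability of measuring |000> is 0. Key observation: the block from step 1 through step 8 cancels to the identity and can be dropped.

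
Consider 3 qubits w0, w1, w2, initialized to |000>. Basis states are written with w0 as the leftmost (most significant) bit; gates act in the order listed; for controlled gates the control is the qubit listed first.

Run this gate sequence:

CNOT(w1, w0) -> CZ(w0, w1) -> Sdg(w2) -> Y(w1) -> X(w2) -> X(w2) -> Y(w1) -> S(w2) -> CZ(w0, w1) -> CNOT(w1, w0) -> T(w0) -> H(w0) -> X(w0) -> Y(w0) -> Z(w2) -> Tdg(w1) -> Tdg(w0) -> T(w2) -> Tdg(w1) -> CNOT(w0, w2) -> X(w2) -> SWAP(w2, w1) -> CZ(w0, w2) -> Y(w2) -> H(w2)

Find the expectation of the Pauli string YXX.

In the final state, YXX has expectation -sqrt(2)/2. Key observation: steps 2-9 multiply out to the identity, so the circuit reduces to the remaining gates.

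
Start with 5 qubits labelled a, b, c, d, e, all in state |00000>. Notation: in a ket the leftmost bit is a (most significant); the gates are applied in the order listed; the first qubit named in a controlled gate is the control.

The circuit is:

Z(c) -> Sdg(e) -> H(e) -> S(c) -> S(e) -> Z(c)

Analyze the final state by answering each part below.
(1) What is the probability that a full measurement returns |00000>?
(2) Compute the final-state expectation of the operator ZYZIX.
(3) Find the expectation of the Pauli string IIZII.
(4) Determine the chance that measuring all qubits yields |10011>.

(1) Outcome |00000> occurs with probability 1/2.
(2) The expectation value of ZYZIX is 0.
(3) In the final state, IIZII has expectation 1.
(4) The probability of measuring |10011> is 0.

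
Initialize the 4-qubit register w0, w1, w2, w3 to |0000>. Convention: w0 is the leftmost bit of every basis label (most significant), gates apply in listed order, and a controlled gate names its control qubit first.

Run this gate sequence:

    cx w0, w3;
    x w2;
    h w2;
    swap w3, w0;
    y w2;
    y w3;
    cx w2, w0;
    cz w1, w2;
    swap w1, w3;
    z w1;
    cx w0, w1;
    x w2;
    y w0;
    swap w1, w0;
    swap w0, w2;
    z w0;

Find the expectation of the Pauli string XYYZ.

The expectation value of XYYZ is -1.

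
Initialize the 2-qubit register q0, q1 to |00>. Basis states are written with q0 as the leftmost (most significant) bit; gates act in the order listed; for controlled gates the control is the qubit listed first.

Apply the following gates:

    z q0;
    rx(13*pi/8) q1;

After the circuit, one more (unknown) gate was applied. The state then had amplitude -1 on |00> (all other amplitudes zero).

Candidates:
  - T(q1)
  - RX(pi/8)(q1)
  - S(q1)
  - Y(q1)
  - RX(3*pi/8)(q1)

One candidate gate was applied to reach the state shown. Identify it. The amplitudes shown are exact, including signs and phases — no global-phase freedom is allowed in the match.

The unique candidate consistent with the amplitudes is RX(3*pi/8)(q1).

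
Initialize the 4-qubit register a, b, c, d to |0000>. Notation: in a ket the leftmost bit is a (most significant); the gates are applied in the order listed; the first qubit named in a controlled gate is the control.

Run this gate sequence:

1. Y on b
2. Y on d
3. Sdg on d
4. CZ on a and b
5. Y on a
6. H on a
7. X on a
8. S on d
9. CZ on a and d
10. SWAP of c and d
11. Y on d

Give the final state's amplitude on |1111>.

The amplitude on |1111> is -sqrt(2)/2.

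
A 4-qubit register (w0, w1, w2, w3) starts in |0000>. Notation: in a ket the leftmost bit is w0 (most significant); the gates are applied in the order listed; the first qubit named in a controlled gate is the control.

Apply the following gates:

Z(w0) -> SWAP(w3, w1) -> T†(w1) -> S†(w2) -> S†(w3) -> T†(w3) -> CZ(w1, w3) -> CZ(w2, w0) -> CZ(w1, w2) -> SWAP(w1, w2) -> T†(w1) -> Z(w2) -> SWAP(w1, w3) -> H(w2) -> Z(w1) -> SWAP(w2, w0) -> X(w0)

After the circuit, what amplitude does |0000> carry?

The amplitude on |0000> is sqrt(2)/2.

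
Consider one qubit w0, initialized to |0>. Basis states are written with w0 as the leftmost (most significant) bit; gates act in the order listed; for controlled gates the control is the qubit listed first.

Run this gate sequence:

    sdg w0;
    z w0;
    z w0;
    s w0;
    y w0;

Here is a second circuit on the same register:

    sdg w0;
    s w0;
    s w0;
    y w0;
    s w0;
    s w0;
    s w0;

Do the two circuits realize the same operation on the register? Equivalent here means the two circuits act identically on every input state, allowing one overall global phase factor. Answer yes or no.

No, they are not equivalent — no single phase factor reconciles the two unitaries.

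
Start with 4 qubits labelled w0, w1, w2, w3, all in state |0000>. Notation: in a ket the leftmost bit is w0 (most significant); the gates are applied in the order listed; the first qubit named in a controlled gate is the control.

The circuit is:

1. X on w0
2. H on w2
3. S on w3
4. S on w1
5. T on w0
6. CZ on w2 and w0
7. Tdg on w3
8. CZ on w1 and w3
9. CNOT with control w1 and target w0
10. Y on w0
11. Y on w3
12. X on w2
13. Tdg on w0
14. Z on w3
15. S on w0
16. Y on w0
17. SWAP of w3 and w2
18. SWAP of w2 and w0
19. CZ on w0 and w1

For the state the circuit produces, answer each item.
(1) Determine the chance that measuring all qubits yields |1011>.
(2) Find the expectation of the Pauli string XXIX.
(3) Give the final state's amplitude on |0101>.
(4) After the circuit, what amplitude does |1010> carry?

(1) The probability of measuring |1011> is 1/2.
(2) The observable XXIX averages to 0.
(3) The final state's coefficient on |0101> equals 0.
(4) The final state's coefficient on |1010> equals sqrt(2)*exp(3*I*pi/4)/2.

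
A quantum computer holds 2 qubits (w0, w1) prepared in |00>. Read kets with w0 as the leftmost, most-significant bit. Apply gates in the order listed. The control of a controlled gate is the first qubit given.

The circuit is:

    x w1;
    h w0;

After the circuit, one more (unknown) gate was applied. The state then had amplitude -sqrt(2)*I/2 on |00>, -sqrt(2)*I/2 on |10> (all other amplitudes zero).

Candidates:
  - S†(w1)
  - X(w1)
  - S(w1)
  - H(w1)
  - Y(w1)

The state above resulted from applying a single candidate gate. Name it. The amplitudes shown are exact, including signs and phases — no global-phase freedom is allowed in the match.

The applied gate was Y(w1).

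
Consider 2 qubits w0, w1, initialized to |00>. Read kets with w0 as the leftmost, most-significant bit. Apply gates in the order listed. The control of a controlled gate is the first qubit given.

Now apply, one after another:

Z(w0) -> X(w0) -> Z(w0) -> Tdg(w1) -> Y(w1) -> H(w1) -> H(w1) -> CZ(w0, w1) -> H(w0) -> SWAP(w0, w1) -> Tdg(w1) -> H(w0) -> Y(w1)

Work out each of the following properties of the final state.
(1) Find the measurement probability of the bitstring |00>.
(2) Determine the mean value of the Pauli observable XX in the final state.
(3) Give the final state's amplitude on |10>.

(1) Outcome |00> occurs with probability 1/4.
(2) In the final state, XX has expectation -sqrt(2)/2.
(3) The amplitude on |10> is -exp(3*I*pi/4)/2.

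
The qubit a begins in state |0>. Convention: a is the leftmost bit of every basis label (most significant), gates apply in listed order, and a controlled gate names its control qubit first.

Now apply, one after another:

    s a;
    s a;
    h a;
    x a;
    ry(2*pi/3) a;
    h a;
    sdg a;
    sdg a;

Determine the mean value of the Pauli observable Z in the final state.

In the final state, Z has expectation -1/2.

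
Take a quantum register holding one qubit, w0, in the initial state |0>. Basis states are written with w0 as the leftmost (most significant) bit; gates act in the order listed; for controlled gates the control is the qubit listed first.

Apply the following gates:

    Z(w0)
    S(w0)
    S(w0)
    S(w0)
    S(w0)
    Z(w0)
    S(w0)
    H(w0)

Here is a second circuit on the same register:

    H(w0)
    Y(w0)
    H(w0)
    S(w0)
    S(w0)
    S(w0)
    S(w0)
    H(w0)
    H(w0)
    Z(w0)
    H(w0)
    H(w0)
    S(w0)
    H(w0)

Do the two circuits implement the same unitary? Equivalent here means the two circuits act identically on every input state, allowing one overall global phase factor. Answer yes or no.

No, they are not equivalent — no single phase factor reconciles the two unitaries.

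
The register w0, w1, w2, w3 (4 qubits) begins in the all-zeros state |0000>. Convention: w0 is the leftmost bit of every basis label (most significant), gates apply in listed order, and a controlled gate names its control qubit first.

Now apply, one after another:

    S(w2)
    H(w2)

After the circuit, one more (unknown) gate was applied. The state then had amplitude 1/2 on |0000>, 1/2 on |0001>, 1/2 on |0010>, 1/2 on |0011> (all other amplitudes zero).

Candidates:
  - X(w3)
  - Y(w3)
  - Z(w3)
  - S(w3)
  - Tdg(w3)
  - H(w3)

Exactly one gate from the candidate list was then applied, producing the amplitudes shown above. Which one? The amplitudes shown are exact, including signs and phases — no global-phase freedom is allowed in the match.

It was H(w3) that produced the state shown.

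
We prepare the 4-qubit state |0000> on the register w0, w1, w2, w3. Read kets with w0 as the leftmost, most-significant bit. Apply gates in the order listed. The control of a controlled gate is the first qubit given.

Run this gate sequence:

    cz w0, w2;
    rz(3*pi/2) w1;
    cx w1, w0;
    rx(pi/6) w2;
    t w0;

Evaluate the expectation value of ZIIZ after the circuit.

In the final state, ZIIZ has expectation 1.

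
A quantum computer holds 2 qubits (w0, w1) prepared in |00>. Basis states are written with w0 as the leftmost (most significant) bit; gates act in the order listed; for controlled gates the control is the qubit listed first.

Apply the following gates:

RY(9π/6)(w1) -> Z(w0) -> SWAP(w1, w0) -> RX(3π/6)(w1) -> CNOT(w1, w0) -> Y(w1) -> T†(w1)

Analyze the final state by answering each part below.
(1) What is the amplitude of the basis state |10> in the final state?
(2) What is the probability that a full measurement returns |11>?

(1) |10> carries amplitude 1/2 in the final state.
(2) A full measurement returns |11> with probability 1/4.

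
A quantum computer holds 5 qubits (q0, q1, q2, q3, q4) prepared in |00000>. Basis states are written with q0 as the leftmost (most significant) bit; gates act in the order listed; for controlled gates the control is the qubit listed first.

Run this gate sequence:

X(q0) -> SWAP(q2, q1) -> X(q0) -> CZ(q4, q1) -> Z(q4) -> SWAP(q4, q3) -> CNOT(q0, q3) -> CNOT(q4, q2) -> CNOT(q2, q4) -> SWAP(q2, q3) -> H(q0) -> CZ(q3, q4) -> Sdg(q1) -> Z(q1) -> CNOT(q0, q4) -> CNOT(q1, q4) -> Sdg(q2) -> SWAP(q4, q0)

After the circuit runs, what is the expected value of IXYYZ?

The expectation value of IXYYZ is 0.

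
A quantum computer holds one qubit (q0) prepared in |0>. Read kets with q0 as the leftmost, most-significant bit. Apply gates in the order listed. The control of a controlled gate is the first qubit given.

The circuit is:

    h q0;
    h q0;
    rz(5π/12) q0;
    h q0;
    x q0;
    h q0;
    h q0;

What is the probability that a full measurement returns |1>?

Outcome |1> occurs with probability 1/2.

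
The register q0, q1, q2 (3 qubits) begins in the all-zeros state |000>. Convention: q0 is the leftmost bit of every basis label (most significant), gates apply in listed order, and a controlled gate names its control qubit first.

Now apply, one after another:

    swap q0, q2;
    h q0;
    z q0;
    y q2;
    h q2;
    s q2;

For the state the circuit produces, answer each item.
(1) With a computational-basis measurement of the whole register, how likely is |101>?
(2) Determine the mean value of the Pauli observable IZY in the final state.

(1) The probability of measuring |101> is 1/4.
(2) In the final state, IZY has expectation -1.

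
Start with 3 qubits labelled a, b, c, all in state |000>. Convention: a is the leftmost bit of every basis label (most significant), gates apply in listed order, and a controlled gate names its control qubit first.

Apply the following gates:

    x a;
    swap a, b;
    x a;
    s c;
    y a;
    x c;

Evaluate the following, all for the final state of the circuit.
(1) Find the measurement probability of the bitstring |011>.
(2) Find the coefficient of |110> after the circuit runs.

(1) A full measurement returns |011> with probability 1.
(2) The final state's coefficient on |110> equals 0.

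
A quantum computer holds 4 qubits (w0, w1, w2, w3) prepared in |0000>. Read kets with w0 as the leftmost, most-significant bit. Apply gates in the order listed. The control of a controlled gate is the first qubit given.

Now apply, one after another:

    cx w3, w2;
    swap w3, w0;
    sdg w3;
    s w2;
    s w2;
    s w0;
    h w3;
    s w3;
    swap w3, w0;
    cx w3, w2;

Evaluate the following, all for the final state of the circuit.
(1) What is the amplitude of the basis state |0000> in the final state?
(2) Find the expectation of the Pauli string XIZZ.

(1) |0000> carries amplitude sqrt(2)/2 in the final state.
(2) The expectation value of XIZZ is 0.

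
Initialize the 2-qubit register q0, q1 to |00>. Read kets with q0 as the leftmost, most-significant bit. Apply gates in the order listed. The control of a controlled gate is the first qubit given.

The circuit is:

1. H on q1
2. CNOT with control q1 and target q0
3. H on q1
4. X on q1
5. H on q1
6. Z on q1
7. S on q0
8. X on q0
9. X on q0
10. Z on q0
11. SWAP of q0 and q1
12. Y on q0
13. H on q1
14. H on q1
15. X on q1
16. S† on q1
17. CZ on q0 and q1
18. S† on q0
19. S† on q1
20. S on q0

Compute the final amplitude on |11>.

|11> carries amplitude sqrt(2)*I/2 in the final state. Key observation: steps 3-6 multiply out to the identity, so the circuit reduces to the remaining gates.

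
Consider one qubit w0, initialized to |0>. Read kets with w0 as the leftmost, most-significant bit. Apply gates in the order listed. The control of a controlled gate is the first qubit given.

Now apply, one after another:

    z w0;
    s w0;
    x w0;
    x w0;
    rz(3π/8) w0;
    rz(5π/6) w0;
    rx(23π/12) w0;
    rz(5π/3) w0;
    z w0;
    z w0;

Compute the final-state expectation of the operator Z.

The expectation value of Z is sqrt(2)/4 + sqrt(6)/4. Key observation: steps 3-4 multiply out to the identity, so the circuit reduces to the remaining gates.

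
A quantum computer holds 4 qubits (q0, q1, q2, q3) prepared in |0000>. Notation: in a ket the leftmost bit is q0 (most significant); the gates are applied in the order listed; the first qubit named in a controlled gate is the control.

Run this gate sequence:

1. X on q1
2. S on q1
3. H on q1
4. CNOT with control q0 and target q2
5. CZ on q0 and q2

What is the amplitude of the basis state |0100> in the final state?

The final state's coefficient on |0100> equals -sqrt(2)*I/2.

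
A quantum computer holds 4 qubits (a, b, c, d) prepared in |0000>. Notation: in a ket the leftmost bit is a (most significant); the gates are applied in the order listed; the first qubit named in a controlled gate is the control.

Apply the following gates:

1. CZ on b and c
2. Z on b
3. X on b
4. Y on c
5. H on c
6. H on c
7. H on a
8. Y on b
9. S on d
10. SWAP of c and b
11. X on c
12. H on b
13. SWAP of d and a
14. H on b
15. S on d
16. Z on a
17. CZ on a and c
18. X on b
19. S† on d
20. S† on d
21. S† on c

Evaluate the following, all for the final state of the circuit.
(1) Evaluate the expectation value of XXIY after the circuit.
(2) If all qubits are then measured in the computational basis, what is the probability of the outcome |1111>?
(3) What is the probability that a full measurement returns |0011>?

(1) The expectation value of XXIY is 0.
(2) The probability of measuring |1111> is 0.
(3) A full measurement returns |0011> with probability 1/2.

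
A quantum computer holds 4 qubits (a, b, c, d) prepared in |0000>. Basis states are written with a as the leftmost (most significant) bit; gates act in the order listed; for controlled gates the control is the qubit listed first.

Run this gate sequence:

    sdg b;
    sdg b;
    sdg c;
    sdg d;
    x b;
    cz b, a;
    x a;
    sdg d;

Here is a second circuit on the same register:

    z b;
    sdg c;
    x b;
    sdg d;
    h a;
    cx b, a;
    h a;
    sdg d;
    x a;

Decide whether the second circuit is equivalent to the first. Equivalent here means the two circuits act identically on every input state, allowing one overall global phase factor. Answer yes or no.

Yes: on every input state the two circuits agree up to one overall phase factor.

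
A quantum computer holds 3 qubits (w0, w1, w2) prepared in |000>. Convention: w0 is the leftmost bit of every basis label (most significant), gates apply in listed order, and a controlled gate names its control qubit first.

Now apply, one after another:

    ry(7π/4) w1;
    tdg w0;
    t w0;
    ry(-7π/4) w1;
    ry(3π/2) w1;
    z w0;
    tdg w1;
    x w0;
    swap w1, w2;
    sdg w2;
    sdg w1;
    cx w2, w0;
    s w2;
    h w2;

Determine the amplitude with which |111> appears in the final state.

The amplitude on |111> is 0. Key observation: steps 1-4 multiply out to the identity, so the circuit reduces to the remaining gates.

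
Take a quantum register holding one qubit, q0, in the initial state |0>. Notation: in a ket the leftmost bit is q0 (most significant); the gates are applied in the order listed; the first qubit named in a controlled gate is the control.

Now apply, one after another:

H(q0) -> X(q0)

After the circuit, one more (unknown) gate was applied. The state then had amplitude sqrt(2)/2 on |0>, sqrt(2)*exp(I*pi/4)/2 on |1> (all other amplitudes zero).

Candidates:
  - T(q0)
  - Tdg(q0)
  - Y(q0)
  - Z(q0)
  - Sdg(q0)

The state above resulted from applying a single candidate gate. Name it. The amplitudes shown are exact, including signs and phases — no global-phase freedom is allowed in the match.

The unique candidate consistent with the amplitudes is T(q0).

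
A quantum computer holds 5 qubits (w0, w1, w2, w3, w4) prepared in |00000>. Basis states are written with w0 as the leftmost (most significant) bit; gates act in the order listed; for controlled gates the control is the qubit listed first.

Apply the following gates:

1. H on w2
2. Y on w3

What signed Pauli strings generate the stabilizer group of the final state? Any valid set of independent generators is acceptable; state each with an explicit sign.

The stabilizer group can be generated by +IIXII, +ZIIII, +IZIII, -IIIZI, +IIIIZ, among other valid generating sets.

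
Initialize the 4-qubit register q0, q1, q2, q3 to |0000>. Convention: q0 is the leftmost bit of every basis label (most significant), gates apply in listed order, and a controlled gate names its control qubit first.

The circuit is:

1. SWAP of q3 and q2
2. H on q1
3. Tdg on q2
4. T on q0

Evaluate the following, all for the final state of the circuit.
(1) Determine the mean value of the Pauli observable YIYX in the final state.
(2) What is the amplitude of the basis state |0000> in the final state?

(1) The observable YIYX averages to 0.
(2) The amplitude on |0000> is sqrt(2)/2.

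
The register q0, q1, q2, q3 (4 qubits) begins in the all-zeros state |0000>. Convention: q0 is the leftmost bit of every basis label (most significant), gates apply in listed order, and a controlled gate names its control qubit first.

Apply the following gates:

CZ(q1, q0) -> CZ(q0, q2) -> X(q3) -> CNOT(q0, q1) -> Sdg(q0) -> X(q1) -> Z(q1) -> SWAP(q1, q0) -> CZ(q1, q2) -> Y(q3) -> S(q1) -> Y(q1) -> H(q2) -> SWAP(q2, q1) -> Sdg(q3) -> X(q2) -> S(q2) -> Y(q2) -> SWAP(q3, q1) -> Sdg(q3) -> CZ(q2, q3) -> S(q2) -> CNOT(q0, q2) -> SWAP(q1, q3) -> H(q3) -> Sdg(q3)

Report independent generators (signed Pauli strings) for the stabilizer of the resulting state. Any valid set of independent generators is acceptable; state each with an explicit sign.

One valid set of independent stabilizer generators is +IYII, -IIIY, -ZIII, +IIZI (any independent generating set of the same group is equally correct).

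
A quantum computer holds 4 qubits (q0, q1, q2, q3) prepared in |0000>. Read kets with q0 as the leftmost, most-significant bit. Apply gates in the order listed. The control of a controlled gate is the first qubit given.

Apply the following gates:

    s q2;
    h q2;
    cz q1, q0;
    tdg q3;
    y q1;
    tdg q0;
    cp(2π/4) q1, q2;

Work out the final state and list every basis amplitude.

The final amplitudes are sqrt(2)*I/2 on |0100>, -sqrt(2)/2 on |0110>, and 0 on every other basis state.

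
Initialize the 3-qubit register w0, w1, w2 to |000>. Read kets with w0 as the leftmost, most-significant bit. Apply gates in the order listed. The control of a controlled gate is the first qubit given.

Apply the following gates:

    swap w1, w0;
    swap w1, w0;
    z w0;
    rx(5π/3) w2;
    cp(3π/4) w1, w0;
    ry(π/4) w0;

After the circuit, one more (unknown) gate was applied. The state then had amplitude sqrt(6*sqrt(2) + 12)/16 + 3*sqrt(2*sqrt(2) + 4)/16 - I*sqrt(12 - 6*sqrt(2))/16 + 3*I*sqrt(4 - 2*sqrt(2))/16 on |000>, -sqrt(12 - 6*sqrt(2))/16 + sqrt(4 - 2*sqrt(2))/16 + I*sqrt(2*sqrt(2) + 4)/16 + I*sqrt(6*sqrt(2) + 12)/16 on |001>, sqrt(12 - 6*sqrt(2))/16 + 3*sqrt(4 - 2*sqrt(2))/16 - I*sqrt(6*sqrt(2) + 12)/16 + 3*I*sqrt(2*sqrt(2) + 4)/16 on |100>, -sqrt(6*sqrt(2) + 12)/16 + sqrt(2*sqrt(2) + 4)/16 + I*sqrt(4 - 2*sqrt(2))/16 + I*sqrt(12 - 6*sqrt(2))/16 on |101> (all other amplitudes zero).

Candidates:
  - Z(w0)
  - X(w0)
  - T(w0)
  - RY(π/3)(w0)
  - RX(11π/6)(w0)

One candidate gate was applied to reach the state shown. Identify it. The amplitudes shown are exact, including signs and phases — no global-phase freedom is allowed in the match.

The unique candidate consistent with the amplitudes is RX(11π/6)(w0). Key observation: the block from step 1 through step 2 cancels to the identity and can be dropped.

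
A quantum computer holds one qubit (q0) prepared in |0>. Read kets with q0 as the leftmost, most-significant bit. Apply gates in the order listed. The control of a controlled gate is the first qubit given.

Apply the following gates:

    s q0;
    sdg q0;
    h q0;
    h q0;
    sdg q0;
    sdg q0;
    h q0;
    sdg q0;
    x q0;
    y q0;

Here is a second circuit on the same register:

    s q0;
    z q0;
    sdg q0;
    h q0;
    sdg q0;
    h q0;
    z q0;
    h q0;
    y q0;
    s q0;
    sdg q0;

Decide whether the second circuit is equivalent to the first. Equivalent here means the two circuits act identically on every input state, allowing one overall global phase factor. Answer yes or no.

Yes — the two circuits implement the same unitary up to a global phase.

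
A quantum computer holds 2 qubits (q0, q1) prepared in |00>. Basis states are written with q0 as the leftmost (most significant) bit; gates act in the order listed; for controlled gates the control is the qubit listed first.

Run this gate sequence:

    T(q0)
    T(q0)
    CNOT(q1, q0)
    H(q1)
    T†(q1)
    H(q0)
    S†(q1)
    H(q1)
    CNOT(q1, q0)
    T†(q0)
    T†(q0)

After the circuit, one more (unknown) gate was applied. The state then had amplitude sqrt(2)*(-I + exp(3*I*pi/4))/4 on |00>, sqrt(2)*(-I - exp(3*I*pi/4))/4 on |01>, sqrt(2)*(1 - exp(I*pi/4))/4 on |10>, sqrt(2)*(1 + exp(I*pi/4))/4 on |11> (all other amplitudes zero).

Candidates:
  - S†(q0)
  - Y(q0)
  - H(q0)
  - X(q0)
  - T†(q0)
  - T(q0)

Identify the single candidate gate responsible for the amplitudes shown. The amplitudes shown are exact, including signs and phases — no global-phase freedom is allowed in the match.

The applied gate was X(q0).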